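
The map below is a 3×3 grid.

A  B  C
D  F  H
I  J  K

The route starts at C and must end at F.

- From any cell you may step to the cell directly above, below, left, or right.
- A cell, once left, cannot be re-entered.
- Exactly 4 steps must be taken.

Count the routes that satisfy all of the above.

Need simple routes of exactly 4 moves from C to F (Manhattan distance 2, so 1 moves are spent on a detour and 1 undoing it).
Enumerating: C H K J F | C B A D F.
That gives 2 routes.

2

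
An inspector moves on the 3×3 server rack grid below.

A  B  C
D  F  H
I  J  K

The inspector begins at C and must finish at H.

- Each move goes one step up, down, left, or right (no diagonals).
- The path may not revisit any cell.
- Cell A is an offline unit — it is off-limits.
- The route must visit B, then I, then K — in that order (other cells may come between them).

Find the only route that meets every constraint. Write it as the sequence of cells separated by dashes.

The waypoints must appear in the order B, I, K, with no cell reused.
Route from C: left 1 to B, down 1 to F, left 1 to D, down 1 to I, right 2 to K, up 1 to H — 7 moves in all.
Check: order respected (B at step 1, I at step 4, K at step 6).

C - B - F - D - I - J - K - H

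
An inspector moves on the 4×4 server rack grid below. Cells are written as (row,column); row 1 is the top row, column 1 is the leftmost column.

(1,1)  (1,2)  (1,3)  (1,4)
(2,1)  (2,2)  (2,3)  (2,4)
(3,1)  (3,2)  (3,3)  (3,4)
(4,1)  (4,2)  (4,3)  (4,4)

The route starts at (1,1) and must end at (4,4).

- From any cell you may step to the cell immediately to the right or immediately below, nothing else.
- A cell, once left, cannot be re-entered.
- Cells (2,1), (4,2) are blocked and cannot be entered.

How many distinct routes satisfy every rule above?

A right/down-only route from (1,1) to (4,4) makes exactly 3 down-moves and 3 right-moves in some order.
With no other constraints that would be C(6,3) = 20 routes.
Subtract routes through each blocked cell (inclusion–exclusion for overlaps): − through (2,1): 10 − through (4,2): 4 + through (2,1)&(4,2): 3 → 9.
That gives 9 routes.

9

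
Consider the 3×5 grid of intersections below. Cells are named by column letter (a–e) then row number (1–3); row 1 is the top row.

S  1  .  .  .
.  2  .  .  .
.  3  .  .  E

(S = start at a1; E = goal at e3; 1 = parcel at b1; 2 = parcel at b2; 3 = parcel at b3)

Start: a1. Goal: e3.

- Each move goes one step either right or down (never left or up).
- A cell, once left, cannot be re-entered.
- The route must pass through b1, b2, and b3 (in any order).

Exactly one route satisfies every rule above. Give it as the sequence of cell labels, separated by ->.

a1 -> b1 -> b2 -> b3 -> c3 -> d3 -> e3

Moves only go right or down, so the column and row indices never decrease.
Route from a1: right to b1, 2× down (reaching b3), 3× right (reaching e3) — 6 moves in all.
Check: all required cells visited.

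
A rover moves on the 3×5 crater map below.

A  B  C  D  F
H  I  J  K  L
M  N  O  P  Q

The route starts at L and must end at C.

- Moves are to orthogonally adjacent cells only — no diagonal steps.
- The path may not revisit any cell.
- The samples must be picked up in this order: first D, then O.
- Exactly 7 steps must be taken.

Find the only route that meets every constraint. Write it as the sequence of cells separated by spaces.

The waypoints must appear in the order D, O, with no cell reused.
Route from L: up to F, left to D, 2× down (reaching P), left to O, 2× up (reaching C) — 7 moves in all.
Check: order respected (D at step 2, O at step 5); 7 moves as required.

L F D K P O J C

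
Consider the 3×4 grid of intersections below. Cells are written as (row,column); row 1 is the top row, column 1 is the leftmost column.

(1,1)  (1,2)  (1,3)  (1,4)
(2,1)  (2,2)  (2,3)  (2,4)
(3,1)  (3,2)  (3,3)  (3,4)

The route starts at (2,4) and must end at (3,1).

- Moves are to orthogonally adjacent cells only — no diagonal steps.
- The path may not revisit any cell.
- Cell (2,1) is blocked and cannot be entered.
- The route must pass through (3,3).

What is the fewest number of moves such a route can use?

Any route passes through (3,3) somewhere between (2,4) and (3,1). Summing Manhattan distances along the two legs ((2,4) → (3,3) → (3,1)) gives a lower bound of 2 + 2 = 4 moves.
A route of 4 moves achieves this: (2,4) → (3,4) → (3,3) → (3,2) → (3,1).
Since 4 matches the lower bound, it is optimal.

4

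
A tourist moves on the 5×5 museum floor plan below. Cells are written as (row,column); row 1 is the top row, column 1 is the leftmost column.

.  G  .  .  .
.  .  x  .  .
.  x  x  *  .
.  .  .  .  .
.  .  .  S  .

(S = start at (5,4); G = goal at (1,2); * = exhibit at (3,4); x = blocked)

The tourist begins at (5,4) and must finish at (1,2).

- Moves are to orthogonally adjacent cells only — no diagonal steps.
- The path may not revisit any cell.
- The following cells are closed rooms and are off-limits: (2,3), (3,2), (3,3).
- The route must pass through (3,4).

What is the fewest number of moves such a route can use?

6

Any route passes through (3,4) somewhere between (5,4) and (1,2). Summing Manhattan distances along the two legs ((5,4) → (3,4) → (1,2)) gives a lower bound of 2 + 4 = 6 moves.
A route of 6 moves achieves this: (5,4) → (4,4) → (3,4) → (2,4) → (1,4) → (1,3) → (1,2).
Since 6 matches the lower bound, it is optimal.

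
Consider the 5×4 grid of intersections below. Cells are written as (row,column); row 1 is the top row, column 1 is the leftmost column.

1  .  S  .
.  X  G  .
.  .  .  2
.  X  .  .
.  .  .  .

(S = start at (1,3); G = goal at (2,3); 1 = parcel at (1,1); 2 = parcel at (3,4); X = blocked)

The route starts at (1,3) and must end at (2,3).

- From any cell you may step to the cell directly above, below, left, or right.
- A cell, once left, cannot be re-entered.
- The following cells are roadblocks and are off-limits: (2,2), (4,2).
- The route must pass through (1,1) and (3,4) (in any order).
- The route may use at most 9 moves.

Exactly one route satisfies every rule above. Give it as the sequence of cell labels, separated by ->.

(1,3) -> (1,2) -> (1,1) -> (2,1) -> (3,1) -> (3,2) -> (3,3) -> (3,4) -> (2,4) -> (2,3)

The 9-move cap with required stops at (1,1), (3,4) leaves no slack for detours.
Route from (1,3): left 2 to (1,1), down 2 to (3,1), right 3 to (3,4), up 1 to (2,4), left 1 to (2,3) — 9 moves in all.
Check: all required cells visited; 9 ≤ 9 moves.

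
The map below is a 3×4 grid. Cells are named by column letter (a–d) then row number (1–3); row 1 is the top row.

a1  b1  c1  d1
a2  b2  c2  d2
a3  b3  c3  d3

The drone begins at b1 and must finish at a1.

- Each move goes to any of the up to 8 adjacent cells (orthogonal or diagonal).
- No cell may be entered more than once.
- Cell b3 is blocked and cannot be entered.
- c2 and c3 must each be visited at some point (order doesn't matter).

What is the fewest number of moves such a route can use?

4

Any route passes through c2 and c3 in some order between b1 and a1. Summing Chebyshev distances along each leg and taking the cheapest ordering (b1 → c2 → c3 → a1) gives a lower bound of 1 + 1 + 2 = 4 moves.
A route of 4 moves achieves this: b1 → c2 → c3 → b2 → a1.
Since 4 matches the lower bound, it is optimal.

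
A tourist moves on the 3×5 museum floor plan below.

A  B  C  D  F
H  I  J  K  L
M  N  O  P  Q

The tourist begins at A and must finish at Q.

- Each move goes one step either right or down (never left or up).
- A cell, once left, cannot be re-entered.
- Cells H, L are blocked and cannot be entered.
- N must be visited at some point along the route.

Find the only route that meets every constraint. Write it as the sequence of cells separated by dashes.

Moves only go right or down, so the column and row indices never decrease.
Route from A: right to B, 2× down (reaching N), 3× right (reaching Q) — 6 moves in all.
Check: all required cells visited.

A - B - I - N - O - P - Q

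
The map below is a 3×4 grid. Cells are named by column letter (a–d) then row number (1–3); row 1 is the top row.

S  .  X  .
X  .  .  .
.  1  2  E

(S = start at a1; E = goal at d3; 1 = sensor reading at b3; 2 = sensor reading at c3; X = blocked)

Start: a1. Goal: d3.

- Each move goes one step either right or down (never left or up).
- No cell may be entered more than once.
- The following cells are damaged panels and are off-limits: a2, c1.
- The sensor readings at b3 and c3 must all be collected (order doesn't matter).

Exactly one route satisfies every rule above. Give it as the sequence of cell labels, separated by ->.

a1 -> b1 -> b2 -> b3 -> c3 -> d3

Moves only go right or down, so the column and row indices never decrease.
Route from a1: right to b1, 2× down (reaching b3), 2× right (reaching d3) — 5 moves in all.
Check: all required cells visited.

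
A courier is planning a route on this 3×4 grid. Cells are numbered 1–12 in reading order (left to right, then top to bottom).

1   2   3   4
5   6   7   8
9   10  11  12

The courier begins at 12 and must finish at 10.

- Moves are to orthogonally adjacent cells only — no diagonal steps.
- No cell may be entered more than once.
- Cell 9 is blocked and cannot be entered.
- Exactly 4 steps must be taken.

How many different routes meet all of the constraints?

Need simple routes of exactly 4 moves from 12 to 10 (Manhattan distance 2, so 1 moves are spent on a detour and 1 undoing it).
Enumerating: 12 8 7 11 10 | 12 8 7 6 10 | 12 11 7 6 10.
That gives 3 routes.

3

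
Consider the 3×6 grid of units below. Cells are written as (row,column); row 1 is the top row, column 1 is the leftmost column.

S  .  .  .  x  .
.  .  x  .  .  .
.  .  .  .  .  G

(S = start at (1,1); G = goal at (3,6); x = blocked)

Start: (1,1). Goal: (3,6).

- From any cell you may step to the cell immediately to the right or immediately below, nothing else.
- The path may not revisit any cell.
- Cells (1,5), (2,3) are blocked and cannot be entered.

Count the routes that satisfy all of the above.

A right/down-only route from (1,1) to (3,6) makes exactly 2 down-moves and 5 right-moves in some order.
With no other constraints that would be C(7,2) = 21 routes.
Subtract routes through each blocked cell (inclusion–exclusion for overlaps): − through (1,5): 3 − through (2,3): 12 → 6.
That gives 6 routes.

6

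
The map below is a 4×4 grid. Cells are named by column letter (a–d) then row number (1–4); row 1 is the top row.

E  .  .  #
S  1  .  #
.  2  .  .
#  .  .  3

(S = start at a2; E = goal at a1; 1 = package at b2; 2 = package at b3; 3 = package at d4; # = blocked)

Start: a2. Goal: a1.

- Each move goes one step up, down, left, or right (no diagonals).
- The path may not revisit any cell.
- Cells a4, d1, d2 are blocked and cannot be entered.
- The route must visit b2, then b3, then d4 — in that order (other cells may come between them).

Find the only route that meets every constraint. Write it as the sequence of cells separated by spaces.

a2 b2 b3 b4 c4 d4 d3 c3 c2 c1 b1 a1

The waypoints must appear in the order b2, b3, d4, with no cell reused.
Route from a2: right to b2, 2× down (reaching b4), 2× right (reaching d4), up to d3, left to c3, 2× up (reaching c1), 2× left (reaching a1) — 11 moves in all.
Check: order respected (1 at step 1, 2 at step 2, 3 at step 5).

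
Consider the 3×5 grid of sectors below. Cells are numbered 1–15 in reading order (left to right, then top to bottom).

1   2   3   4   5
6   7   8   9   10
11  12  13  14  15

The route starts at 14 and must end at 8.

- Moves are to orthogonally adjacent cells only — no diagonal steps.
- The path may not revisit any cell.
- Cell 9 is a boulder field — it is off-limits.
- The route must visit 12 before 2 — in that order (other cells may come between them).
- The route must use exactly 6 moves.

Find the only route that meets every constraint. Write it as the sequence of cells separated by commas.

14, 13, 12, 7, 2, 3, 8

The waypoints must appear in the order 12, 2, with no cell reused.
Route from 14: left 2 to 12, up 2 to 2, right 1 to 3, down 1 to 8 — 6 moves in all.
Check: order respected (12 at step 2, 2 at step 4); 6 moves as required.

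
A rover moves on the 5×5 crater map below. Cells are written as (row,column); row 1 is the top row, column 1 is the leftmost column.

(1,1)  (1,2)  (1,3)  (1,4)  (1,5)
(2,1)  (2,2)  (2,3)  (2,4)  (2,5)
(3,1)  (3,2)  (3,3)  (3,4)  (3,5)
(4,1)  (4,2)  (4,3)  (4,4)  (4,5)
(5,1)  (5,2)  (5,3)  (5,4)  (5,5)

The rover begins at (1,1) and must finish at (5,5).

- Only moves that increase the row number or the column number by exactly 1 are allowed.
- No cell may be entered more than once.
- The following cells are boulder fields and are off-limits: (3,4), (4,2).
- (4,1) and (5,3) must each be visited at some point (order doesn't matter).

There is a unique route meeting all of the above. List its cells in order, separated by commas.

(1,1), (2,1), (3,1), (4,1), (5,1), (5,2), (5,3), (5,4), (5,5)

Moves only go right or down, so the column and row indices never decrease.
Route from (1,1): 4× down (reaching (5,1)), 4× right (reaching (5,5)) — 8 moves in all.
Check: all required cells visited.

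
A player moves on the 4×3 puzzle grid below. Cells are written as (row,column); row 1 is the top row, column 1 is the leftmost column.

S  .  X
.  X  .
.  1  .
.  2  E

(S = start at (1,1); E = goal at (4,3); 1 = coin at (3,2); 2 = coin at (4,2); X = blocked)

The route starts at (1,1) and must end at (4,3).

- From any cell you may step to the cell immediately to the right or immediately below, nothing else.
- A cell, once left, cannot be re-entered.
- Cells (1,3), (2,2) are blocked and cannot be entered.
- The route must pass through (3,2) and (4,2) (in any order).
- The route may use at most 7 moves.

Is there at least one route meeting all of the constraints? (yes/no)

yes

One route that works: (1,1) → (2,1) → (3,1) → (3,2) → (4,2) → (4,3).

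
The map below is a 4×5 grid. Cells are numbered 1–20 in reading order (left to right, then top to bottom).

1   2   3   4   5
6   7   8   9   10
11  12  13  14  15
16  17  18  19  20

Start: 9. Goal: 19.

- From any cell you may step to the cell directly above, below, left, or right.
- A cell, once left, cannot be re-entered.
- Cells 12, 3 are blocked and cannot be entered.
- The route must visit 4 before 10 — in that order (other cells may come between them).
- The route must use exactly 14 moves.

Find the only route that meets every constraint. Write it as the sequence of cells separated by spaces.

9 4 5 10 15 14 13 8 7 6 11 16 17 18 19

The waypoints must appear in the order 4, 10, with no cell reused.
Route from 9: up to 4, right to 5, 2× down (reaching 15), 2× left (reaching 13), up to 8, 2× left (reaching 6), 2× down (reaching 16), 3× right (reaching 19) — 14 moves in all.
Check: order respected (4 at step 1, 10 at step 3); 14 moves as required.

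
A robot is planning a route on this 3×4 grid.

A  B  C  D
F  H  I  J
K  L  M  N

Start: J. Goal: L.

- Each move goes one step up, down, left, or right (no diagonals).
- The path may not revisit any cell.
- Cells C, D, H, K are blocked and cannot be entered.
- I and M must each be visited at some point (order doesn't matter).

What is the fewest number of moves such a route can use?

3

Any route passes through I and M in some order between J and L. Summing Manhattan distances along each leg and taking the cheapest ordering (J → I → M → L) gives a lower bound of 1 + 1 + 1 = 3 moves.
A route of 3 moves achieves this: J → I → M → L.
Since 3 matches the lower bound, it is optimal.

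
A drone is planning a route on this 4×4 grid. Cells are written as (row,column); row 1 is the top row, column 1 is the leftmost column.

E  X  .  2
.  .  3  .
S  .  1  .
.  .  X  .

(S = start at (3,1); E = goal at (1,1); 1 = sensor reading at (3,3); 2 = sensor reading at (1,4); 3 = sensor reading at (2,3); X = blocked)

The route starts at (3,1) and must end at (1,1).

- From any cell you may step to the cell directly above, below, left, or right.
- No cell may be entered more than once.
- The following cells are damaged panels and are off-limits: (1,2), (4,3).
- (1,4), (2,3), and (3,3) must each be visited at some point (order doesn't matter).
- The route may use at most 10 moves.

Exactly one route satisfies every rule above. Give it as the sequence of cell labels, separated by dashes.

(3,1) - (3,2) - (3,3) - (3,4) - (2,4) - (1,4) - (1,3) - (2,3) - (2,2) - (2,1) - (1,1)

The budget equals the shortest possible length, so every move has to be on a shortest route through the required cells.
Route from (3,1): 3× right (reaching (3,4)), 2× up (reaching (1,4)), left to (1,3), down to (2,3), 2× left (reaching (2,1)), up to (1,1) — 10 moves in all.
Check: all required cells visited; 10 ≤ 10 moves.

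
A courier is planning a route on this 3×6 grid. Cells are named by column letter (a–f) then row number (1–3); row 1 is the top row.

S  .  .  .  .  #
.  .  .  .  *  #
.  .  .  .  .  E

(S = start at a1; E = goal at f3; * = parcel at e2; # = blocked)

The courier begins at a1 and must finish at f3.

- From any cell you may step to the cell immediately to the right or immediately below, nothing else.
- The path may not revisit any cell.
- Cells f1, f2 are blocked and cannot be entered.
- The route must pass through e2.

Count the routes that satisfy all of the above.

5

A right/down-only route from a1 to f3 makes exactly 2 down-moves and 5 right-moves in some order.
With no other constraints that would be C(7,2) = 21 routes.
Split at e2 and multiply the segment counts (each segment already excludes blocked cells): a1→e2: 5; e2→f3: 1; product = 5.
That gives 5 routes.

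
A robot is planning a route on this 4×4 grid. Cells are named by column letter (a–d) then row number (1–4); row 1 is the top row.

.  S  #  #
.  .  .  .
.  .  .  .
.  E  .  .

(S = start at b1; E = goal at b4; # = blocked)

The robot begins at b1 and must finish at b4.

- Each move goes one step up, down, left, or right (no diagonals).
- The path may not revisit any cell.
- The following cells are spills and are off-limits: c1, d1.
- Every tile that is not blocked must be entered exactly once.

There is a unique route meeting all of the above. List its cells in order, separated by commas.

b1, a1, a2, b2, c2, d2, d3, d4, c4, c3, b3, a3, a4, b4

Need to visit all 14 open cells exactly once, starting at b1 and ending at b4.
Route from b1: left 1 to a1, down 1 to a2, right 3 to d2, down 2 to d4, left 1 to c4, up 1 to c3, left 2 to a3, down 1 to a4, right 1 to b4 — 13 moves in all.
Check: all 14 open cells covered.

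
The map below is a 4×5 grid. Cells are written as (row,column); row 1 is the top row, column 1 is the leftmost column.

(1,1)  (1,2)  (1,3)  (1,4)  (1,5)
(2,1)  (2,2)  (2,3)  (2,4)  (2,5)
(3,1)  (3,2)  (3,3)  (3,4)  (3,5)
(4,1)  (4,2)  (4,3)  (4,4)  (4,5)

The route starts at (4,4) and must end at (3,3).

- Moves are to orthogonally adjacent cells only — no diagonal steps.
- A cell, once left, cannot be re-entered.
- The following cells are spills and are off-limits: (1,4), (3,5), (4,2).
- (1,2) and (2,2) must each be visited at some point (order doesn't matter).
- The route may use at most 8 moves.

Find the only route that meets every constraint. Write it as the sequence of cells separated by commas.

The 8-move cap with required stops at (1,2), (2,2) leaves no slack for detours.
Route from (4,4): 2× up (reaching (2,4)), left to (2,3), up to (1,3), left to (1,2), 2× down (reaching (3,2)), right to (3,3) — 8 moves in all.
Check: all required cells visited; 8 ≤ 8 moves.

(4,4), (3,4), (2,4), (2,3), (1,3), (1,2), (2,2), (3,2), (3,3)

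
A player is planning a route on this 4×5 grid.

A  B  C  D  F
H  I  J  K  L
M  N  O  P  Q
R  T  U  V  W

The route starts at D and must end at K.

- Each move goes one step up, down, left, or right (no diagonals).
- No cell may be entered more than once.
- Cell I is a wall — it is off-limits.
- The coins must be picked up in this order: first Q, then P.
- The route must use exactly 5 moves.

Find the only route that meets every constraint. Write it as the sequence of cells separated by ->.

The waypoints must appear in the order Q, P, with no cell reused.
Route from D: right 1 to F, down 2 to Q, left 1 to P, up 1 to K — 5 moves in all.
Check: order respected (Q at step 3, P at step 4); 5 moves as required.

D -> F -> L -> Q -> P -> K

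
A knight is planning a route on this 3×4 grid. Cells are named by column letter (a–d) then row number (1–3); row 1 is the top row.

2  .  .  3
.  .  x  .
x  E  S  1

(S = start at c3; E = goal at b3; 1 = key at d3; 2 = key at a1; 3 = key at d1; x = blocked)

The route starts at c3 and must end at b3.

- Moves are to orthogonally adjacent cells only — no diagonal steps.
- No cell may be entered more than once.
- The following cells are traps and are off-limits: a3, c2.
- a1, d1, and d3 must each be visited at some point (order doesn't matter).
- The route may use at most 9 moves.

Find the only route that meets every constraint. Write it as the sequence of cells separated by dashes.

Any route must reach a1, d1, and d3 and still end at b3 within 9 moves, so the order of the required stops is forced.
Route from c3: right 1 to d3, up 2 to d1, left 3 to a1, down 1 to a2, right 1 to b2, down 1 to b3 — 9 moves in all.
Check: all required cells visited; 9 ≤ 9 moves.

c3 - d3 - d2 - d1 - c1 - b1 - a1 - a2 - b2 - b3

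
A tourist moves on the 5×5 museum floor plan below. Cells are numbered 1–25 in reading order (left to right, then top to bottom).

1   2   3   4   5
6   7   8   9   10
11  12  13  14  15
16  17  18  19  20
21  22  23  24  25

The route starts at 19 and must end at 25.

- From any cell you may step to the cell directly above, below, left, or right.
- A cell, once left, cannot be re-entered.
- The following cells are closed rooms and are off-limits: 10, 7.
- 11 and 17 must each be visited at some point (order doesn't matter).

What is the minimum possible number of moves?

Any route passes through 11 and 17 in some order between 19 and 25. Summing Manhattan distances along each leg and taking the cheapest ordering (19 → 11 → 17 → 25) gives a lower bound of 4 + 2 + 4 = 10 moves.
A route of 10 moves achieves this: 19 → 14 → 13 → 12 → 11 → 16 → 17 → 22 → 23 → 24 → 25.
Since 10 matches the lower bound, it is optimal.

10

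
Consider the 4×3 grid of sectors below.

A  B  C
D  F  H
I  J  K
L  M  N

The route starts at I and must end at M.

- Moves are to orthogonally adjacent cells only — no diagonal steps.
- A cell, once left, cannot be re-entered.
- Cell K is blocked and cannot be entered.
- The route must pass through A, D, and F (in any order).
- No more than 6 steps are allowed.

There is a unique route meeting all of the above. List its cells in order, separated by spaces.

I D A B F J M

Any route must reach A, D, and F and still end at M within 6 moves, so the order of the required stops is forced.
Route from I: up 2 to A, right 1 to B, down 3 to M — 6 moves in all.
Check: all required cells visited; 6 ≤ 6 moves.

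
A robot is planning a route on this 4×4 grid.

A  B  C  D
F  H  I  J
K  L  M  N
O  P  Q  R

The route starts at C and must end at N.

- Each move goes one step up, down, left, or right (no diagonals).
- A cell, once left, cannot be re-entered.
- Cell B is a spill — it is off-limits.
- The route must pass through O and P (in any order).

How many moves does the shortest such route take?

9

Any route passes through O and P in some order between C and N. Summing Manhattan distances along each leg and taking the cheapest ordering (C → O → P → N) gives a lower bound of 5 + 1 + 3 = 9 moves.
A route of 9 moves achieves this: C → I → M → L → K → O → P → Q → R → N.
Since 9 matches the lower bound, it is optimal.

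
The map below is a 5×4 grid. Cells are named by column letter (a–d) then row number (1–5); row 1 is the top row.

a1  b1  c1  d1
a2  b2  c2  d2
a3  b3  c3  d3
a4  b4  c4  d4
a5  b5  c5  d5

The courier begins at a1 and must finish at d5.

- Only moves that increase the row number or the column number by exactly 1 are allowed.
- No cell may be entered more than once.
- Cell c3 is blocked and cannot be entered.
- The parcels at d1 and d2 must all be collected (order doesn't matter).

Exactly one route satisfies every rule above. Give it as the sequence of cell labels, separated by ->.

Moves only go right or down, so the column and row indices never decrease.
Route from a1: right 3 to d1, down 4 to d5 — 7 moves in all.
Check: all required cells visited.

a1 -> b1 -> c1 -> d1 -> d2 -> d3 -> d4 -> d5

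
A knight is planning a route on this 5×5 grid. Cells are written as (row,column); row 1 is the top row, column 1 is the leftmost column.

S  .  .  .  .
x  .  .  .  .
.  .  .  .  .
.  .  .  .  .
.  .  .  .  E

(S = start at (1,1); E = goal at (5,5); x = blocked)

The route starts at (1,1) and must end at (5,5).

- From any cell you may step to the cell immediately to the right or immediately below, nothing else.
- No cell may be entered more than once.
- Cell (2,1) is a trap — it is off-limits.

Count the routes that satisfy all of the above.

35

A right/down-only route from (1,1) to (5,5) makes exactly 4 down-moves and 4 right-moves in some order.
With no other constraints that would be C(8,4) = 70 routes.
Subtract routes through each blocked cell (inclusion–exclusion for overlaps): − through (2,1): 35 → 35.
That gives 35 routes.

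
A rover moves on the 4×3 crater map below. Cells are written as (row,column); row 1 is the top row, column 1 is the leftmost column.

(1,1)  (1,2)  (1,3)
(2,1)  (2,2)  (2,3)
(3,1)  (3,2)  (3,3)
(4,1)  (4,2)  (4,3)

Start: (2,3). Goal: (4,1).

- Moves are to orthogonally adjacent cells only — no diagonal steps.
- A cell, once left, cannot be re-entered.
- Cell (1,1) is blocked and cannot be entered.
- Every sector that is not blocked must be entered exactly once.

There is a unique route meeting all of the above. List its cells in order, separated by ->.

Need to visit all 11 open cells exactly once, starting at (2,3) and ending at (4,1).
Cell (2,1) has only two open neighbours ((3,1) and (2,2)), so the path must pass straight through it: one of those is the cell it's entered from and the other is where it exits.
Route from (2,3): up 1 to (1,3), left 1 to (1,2), down 1 to (2,2), left 1 to (2,1), down 1 to (3,1), right 2 to (3,3), down 1 to (4,3), left 2 to (4,1) — 10 moves in all.
Check: all 11 open cells covered.

(2,3) -> (1,3) -> (1,2) -> (2,2) -> (2,1) -> (3,1) -> (3,2) -> (3,3) -> (4,3) -> (4,2) -> (4,1)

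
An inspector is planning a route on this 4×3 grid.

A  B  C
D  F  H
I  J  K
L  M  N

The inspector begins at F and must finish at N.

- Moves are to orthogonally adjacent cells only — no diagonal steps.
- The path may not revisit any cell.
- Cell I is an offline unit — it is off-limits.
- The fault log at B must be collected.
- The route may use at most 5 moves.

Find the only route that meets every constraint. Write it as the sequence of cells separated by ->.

F -> B -> C -> H -> K -> N

The 5-move cap with required stops at B leaves no slack for detours.
Route from F: up to B, right to C, 3× down (reaching N) — 5 moves in all.
Check: all required cells visited; 5 ≤ 5 moves.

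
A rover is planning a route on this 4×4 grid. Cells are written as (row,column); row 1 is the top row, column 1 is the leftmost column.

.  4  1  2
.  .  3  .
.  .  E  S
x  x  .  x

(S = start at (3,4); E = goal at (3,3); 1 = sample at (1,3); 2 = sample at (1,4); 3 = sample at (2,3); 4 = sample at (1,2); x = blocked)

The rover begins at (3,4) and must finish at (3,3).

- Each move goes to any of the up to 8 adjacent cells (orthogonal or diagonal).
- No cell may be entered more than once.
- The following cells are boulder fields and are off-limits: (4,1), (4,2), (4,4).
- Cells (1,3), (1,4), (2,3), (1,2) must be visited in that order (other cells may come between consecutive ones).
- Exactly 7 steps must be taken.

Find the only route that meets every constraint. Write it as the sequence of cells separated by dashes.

The waypoints must appear in the order (1,3), (1,4), (2,3), (1,2), with no cell reused.
Route from (3,4): up to (2,4), up-left to (1,3), right to (1,4), down-left to (2,3), up-left to (1,2), down to (2,2), down-right to (3,3) — 7 moves in all.
Check: order respected (1 at step 2, 2 at step 3, 3 at step 4, 4 at step 5); 7 moves as required.

(3,4) - (2,4) - (1,3) - (1,4) - (2,3) - (1,2) - (2,2) - (3,3)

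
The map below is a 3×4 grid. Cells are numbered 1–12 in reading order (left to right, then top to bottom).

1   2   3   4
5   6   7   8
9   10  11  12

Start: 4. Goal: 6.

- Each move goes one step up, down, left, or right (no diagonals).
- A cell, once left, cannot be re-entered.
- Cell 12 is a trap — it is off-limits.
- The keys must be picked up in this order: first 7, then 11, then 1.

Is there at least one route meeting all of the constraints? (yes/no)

yes

One route that works: 4 → 8 → 7 → 11 → 10 → 9 → 5 → 1 → 2 → 6.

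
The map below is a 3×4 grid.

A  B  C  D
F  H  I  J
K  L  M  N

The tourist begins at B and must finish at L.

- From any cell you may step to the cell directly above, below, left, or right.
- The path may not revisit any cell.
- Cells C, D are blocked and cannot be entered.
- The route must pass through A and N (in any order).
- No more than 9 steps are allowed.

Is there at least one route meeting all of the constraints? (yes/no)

One route that works: B → A → F → H → I → J → N → M → L.

yes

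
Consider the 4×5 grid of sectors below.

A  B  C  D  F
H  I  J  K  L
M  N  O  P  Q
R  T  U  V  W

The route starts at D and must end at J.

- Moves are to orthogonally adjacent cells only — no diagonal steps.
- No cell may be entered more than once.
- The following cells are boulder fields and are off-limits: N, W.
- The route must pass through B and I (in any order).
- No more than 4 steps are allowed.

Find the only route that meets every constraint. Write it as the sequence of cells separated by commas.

D, C, B, I, J

The 4-move cap with required stops at B, I leaves no slack for detours.
Route from D: 2× left (reaching B), down to I, right to J — 4 moves in all.
Check: all required cells visited; 4 ≤ 4 moves.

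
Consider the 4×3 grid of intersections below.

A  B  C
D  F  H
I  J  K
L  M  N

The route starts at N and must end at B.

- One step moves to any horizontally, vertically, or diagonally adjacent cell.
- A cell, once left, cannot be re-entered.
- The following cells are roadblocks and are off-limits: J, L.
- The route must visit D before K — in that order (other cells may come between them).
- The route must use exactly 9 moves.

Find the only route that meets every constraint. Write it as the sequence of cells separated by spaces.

The waypoints must appear in the order D, K, with no cell reused.
Route from N: left 1 to M, up-left 1 to I, up 2 to A, down-right 2 to K, up 2 to C, left 1 to B — 9 moves in all.
Check: order respected (D at step 3, K at step 6); 9 moves as required.

N M I D A F K H C B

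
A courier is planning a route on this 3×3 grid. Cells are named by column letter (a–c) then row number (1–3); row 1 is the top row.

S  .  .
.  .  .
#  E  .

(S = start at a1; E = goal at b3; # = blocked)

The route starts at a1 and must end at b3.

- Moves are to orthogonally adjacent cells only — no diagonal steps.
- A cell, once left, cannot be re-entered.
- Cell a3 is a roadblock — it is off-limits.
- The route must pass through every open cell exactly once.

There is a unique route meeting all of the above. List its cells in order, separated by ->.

Need to visit all 8 open cells exactly once, starting at a1 and ending at b3.
Cell a2 has only two open neighbours (a1 and b2), so the path must pass straight through it: one of those is the cell it's entered from and the other is where it exits.
Route from a1: down to a2, right to b2, up to b1, right to c1, 2× down (reaching c3), left to b3 — 7 moves in all.
Check: all 8 open cells covered.

a1 -> a2 -> b2 -> b1 -> c1 -> c2 -> c3 -> b3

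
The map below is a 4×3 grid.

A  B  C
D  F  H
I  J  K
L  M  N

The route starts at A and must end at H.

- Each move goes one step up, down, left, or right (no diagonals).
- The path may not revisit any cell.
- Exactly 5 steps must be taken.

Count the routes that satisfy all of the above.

Need simple routes of exactly 5 moves from A to H (Manhattan distance 3, so 1 moves are spent on a detour and 1 undoing it).
Enumerating: A D I J F H | A D I J K H | A D F B C H | A D F J K H | A B F J K H.
That gives 5 routes.

5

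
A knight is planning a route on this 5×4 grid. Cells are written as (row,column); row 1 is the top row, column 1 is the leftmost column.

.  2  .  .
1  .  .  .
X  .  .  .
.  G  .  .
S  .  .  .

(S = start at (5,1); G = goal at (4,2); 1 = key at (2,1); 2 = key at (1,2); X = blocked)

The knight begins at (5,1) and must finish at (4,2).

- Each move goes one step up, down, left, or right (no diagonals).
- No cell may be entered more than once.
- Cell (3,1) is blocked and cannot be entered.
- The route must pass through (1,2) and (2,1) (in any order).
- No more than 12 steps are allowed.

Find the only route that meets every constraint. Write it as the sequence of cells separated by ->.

(5,1) -> (5,2) -> (5,3) -> (4,3) -> (3,3) -> (2,3) -> (1,3) -> (1,2) -> (1,1) -> (2,1) -> (2,2) -> (3,2) -> (4,2)

The budget equals the shortest possible length, so every move has to be on a shortest route through the required cells.
Route from (5,1): right 2 to (5,3), up 4 to (1,3), left 2 to (1,1), down 1 to (2,1), right 1 to (2,2), down 2 to (4,2) — 12 moves in all.
Check: all required cells visited; 12 ≤ 12 moves.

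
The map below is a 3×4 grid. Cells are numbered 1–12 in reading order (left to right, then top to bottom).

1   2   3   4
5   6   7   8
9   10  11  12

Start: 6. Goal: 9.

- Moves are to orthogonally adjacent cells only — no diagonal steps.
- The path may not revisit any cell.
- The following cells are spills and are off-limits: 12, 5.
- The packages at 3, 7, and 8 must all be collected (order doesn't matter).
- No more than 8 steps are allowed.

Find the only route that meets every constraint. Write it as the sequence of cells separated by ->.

6 -> 2 -> 3 -> 4 -> 8 -> 7 -> 11 -> 10 -> 9

The budget equals the shortest possible length, so every move has to be on a shortest route through the required cells.
Route from 6: up 1 to 2, right 2 to 4, down 1 to 8, left 1 to 7, down 1 to 11, left 2 to 9 — 8 moves in all.
Check: all required cells visited; 8 ≤ 8 moves.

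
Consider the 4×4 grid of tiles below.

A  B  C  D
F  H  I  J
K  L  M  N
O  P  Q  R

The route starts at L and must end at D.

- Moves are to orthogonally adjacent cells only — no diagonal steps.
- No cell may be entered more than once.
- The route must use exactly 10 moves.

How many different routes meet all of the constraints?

Need simple routes of exactly 10 moves from L to D (Manhattan distance 4, so 3 moves are spent on a detour and 3 undoing it).
Branch systematically from the start, pruning whenever the remaining move budget drops below the Manhattan distance to D or differs from it in parity. Grouping the completions by first move — via H: 6; via P: 9; via K: 9; via M: 6 — and summing: 6 + 9 + 9 + 6 = 30.
That gives 30 routes.

30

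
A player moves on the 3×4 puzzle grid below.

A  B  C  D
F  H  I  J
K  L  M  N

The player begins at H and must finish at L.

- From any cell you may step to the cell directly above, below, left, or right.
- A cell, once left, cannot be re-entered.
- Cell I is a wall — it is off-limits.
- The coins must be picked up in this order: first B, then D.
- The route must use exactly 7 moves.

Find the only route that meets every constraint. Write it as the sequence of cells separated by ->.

H -> B -> C -> D -> J -> N -> M -> L

The waypoints must appear in the order B, D, with no cell reused.
Route from H: up 1 to B, right 2 to D, down 2 to N, left 2 to L — 7 moves in all.
Check: order respected (B at step 1, D at step 3); 7 moves as required.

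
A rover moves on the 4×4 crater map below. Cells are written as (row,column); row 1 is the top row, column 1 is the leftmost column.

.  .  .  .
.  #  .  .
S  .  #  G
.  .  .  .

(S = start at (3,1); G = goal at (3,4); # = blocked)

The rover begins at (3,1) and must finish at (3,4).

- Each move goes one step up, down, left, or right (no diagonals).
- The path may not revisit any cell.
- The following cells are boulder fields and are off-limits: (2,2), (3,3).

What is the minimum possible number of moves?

The Manhattan distance from (3,1) to (3,4) is |3−3| + |1−4| = 3, so at least 3 moves are needed.
That bound ignores the blocked cells. Measuring each leg by the fewest moves that actually steer around them ((3,1)→(3,4): 5) raises the lower bound to 5.
A route of 5 moves exists: (3,1) → (4,1) → (4,2) → (4,3) → (4,4) → (3,4).
Since 5 matches that lower bound, it is optimal.

5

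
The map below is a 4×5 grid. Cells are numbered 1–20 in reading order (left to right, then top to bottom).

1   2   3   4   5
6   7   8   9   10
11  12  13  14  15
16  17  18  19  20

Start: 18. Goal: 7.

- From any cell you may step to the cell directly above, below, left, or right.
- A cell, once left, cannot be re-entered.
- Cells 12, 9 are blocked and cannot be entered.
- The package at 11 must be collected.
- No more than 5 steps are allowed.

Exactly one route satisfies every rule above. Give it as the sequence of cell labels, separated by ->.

The budget equals the shortest possible length, so every move has to be on a shortest route through the required cells.
Route from 18: left 2 to 16, up 2 to 6, right 1 to 7 — 5 moves in all.
Check: all required cells visited; 5 ≤ 5 moves.

18 -> 17 -> 16 -> 11 -> 6 -> 7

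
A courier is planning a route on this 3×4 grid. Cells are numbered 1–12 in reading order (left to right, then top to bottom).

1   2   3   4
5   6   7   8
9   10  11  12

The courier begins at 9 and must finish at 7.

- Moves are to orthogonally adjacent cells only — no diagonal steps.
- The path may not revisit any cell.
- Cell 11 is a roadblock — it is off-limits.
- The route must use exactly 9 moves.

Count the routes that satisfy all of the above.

1

Need simple routes of exactly 9 moves from 9 to 7 (Manhattan distance 3, so 3 moves are spent on a detour and 3 undoing it).
Enumerating: 9 10 6 5 1 2 3 4 8 7.
That gives 1 route.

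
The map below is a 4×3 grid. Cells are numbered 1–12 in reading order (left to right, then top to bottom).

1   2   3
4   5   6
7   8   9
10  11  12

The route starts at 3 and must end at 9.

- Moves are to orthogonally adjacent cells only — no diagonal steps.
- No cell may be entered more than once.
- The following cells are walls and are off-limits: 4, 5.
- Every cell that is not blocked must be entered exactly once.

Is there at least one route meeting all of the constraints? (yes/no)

Cell 1 has only one open neighbour but is neither the start nor the goal, so a Hamiltonian route would have to both enter and leave it through the same neighbour — impossible without revisiting.

no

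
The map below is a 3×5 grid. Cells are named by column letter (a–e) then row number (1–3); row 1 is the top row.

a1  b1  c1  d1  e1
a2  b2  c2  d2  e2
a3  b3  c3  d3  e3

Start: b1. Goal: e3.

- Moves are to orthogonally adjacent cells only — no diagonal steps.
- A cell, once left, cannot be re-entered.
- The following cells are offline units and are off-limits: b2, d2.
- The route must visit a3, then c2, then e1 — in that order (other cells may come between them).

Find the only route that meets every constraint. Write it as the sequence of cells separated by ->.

b1 -> a1 -> a2 -> a3 -> b3 -> c3 -> c2 -> c1 -> d1 -> e1 -> e2 -> e3

The waypoints must appear in the order a3, c2, e1, with no cell reused.
Route from b1: left to a1, 2× down (reaching a3), 2× right (reaching c3), 2× up (reaching c1), 2× right (reaching e1), 2× down (reaching e3) — 11 moves in all.
Check: order respected (a3 at step 3, c2 at step 6, e1 at step 9).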